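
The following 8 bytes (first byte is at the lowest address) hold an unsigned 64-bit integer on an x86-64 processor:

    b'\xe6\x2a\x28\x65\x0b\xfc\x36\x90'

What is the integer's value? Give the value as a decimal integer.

10391770316075969254

Little-endian: lowest address holds the least-significant byte.
Reassemble most-significant byte first: 90 36 FC 0B 65 28 2A E6 → 0x9036FC0B65282AE6.
0x9036FC0B65282AE6 = 10391770316075969254.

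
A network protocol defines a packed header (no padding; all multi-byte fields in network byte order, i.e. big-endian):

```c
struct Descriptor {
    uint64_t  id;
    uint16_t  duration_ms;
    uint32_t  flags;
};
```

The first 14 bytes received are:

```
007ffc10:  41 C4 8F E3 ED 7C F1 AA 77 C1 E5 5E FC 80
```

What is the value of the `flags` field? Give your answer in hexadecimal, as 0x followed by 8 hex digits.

0xE55EFC80

`flags` follows `id` (8 B), `duration_ms` (2 B), so it starts at offset 8 + 2 = 10 and occupies 4 bytes.
Bytes at offsets 10..13: E5 5E FC 80.
Big-endian stores the most-significant byte at the lowest address.
The bytes are already most-significant first: 0xE55EFC80.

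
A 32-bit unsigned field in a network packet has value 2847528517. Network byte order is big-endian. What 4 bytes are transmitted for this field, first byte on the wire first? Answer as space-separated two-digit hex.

2847528517 in hexadecimal, padded to 32 bits, is 0xA9B9D645.
Split into bytes (most-significant first): A9 B9 D6 45.
In big-endian order the high byte comes first in memory.
So the memory order matches the most-significant-first order: A9 B9 D6 45.

A9 B9 D6 45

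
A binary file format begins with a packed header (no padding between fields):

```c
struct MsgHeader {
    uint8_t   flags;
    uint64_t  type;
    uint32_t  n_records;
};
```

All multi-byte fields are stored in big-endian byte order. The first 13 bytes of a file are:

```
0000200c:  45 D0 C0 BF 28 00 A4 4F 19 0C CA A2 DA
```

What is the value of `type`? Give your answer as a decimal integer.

15042232933947821849

`type` follows `flags` (1 byte), so it starts at byte offset 1 and occupies 8 bytes.
Bytes at offsets 1..8: D0 C0 BF 28 00 A4 4F 19.
In big-endian order the high byte comes first in memory.
The bytes are already most-significant first: 0xD0C0BF2800A44F19.
0xD0C0BF2800A44F19 = 15042232933947821849.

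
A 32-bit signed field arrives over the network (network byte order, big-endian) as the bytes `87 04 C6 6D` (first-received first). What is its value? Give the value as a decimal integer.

-2029730195

Big-endian: lowest address holds the most-significant byte.
The bytes are already most-significant first: 0x8704C66D.
Top bit is set, so as a signed 32-bit value this is 0x8704C66D − 2^32 = -2029730195.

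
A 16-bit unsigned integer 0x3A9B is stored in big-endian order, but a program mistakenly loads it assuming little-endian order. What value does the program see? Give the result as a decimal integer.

39738

Stored big-endian, the bytes at ascending addresses are 3A 9B.
Read back as little-endian, the first byte is least significant, giving 0x9B3A.
0x9B3A = 39738.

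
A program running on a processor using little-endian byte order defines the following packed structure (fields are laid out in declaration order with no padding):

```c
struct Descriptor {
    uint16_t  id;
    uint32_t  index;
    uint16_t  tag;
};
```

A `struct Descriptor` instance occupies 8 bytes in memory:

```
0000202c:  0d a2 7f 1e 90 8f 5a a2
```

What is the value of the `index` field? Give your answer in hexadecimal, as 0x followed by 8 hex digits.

0x8F901E7F

`index` follows `id` (2 bytes), so it starts at byte offset 2 and occupies 4 bytes.
Bytes at offsets 2..5: 7F 1E 90 8F.
Little-endian stores the least-significant byte at the lowest address.
Reassemble most-significant byte first: 8F 90 1E 7F → 0x8F901E7F.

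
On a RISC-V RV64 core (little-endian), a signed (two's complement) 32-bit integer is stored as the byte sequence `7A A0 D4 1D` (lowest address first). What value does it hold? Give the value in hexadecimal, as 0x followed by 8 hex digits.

0x1DD4A07A

Little-endian stores the least-significant byte at the lowest address.
Reassemble most-significant byte first: 1D D4 A0 7A → 0x1DD4A07A.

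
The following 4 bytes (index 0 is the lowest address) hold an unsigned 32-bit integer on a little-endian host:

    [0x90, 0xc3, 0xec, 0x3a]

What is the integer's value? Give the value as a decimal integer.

988595088

Little-endian stores the least-significant byte at the lowest address.
Reassemble most-significant byte first: 3A EC C3 90 → 0x3AECC390.
0x3AECC390 = 988595088.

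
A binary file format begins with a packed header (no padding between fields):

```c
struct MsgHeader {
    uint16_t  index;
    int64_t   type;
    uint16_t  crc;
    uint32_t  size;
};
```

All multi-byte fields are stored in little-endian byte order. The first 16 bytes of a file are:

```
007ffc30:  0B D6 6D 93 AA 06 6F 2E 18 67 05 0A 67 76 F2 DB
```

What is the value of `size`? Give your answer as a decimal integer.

`size` follows `index` (2 B), `type` (8 B), `crc` (2 B), so it starts at offset 2 + 8 + 2 = 12 and occupies 4 bytes.
Bytes at offsets 12..15: 67 76 F2 DB.
Little-endian: lowest address holds the least-significant byte.
Reassemble most-significant byte first: DB F2 76 67 → 0xDBF27667.
0xDBF27667 = 3690100327.

3690100327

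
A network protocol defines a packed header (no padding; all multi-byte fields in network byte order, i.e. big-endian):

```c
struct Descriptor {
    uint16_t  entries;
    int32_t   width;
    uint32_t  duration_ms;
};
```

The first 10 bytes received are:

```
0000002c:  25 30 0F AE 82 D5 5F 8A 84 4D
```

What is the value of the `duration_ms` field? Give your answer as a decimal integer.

1602913357

`duration_ms` follows `entries` (2 B), `width` (4 B), so it starts at offset 2 + 4 = 6 and occupies 4 bytes.
Bytes at offsets 6..9: 5F 8A 84 4D.
Big-endian: lowest address holds the most-significant byte.
The bytes are already most-significant first: 0x5F8A844D.
0x5F8A844D = 1602913357.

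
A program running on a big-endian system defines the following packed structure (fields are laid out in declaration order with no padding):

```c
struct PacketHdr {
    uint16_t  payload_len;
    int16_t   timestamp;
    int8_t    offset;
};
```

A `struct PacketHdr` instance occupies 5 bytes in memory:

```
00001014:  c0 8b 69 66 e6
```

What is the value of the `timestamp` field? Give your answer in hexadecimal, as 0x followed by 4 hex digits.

0x6966

`timestamp` follows `payload_len` (2 bytes), so it starts at byte offset 2 and occupies 2 bytes.
Bytes at offsets 2..3: 69 66.
In big-endian order the high byte comes first in memory.
The bytes are already most-significant first: 0x6966.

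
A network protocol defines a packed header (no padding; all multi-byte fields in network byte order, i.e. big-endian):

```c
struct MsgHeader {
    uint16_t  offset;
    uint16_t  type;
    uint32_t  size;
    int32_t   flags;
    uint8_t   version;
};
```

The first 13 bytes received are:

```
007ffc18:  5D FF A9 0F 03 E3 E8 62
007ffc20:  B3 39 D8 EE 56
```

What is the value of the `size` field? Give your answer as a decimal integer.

65267810

`size` follows `offset` (2 B), `type` (2 B), so it starts at offset 2 + 2 = 4 and occupies 4 bytes.
Bytes at offsets 4..7: 03 E3 E8 62.
In big-endian order the high byte comes first in memory.
The bytes are already most-significant first: 0x03E3E862.
0x03E3E862 = 65267810.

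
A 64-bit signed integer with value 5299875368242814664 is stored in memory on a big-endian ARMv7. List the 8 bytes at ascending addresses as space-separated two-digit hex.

5299875368242814664 in hexadecimal, padded to 64 bits, is 0x498CF09145F49EC8.
Split into bytes (most-significant first): 49 8C F0 91 45 F4 9E C8.
Big-endian: lowest address holds the most-significant byte.
So the memory order matches the most-significant-first order: 49 8C F0 91 45 F4 9E C8.

49 8C F0 91 45 F4 9E C8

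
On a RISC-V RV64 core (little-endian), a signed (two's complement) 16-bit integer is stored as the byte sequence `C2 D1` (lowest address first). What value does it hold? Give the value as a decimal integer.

-11838

Little-endian stores the least-significant byte at the lowest address.
Reassemble most-significant byte first: D1 C2 → 0xD1C2.
Top bit is set, so as a signed 16-bit value this is 0xD1C2 − 2^16 = -11838.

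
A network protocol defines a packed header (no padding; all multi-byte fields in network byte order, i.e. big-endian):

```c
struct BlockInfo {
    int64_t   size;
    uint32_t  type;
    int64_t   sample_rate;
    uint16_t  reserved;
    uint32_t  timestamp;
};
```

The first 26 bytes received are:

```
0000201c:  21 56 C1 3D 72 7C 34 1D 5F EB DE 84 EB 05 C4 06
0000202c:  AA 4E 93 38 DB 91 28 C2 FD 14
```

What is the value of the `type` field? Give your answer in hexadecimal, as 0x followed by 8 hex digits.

0x5FEBDE84

`type` follows `size` (8 bytes), so it starts at byte offset 8 and occupies 4 bytes.
Bytes at offsets 8..11: 5F EB DE 84.
Big-endian: lowest address holds the most-significant byte.
The bytes are already most-significant first: 0x5FEBDE84.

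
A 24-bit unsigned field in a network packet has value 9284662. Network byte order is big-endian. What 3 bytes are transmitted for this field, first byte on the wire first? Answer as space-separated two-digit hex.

8D AC 36

9284662 in hexadecimal, padded to 24 bits, is 0x8DAC36.
Split into bytes (most-significant first): 8D AC 36.
Big-endian stores the most-significant byte at the lowest address.
So the memory order matches the most-significant-first order: 8D AC 36.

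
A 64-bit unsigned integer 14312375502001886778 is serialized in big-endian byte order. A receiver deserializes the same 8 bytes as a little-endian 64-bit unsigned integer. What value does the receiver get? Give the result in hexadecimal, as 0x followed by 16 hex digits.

0x3A56D358B0C59FC6

14312375502001886778 in 64-bit hexadecimal is 0xC69FC5B058D3563A.
Stored big-endian, the bytes at ascending addresses are C6 9F C5 B0 58 D3 56 3A.
Read back as little-endian, the first byte is least significant, giving 0x3A56D358B0C59FC6.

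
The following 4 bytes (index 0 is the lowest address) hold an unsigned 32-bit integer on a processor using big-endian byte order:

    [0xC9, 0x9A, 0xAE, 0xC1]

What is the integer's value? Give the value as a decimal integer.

3382357697

In big-endian order the high byte comes first in memory.
The bytes are already most-significant first: 0xC99AAEC1.
0xC99AAEC1 = 3382357697.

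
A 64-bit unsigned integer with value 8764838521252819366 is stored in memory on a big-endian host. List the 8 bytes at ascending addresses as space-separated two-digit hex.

79 A2 F6 32 6C EF 31 A6

8764838521252819366 in hexadecimal, padded to 64 bits, is 0x79A2F6326CEF31A6.
Split into bytes (most-significant first): 79 A2 F6 32 6C EF 31 A6.
Big-endian: lowest address holds the most-significant byte.
So the memory order matches the most-significant-first order: 79 A2 F6 32 6C EF 31 A6.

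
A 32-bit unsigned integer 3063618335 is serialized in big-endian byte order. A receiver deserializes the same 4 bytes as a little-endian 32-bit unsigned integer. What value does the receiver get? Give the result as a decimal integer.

3063618335 in 32-bit hexadecimal is 0xB69B1B1F.
Stored big-endian, the bytes at ascending addresses are B6 9B 1B 1F.
Read back as little-endian, the first byte is least significant, giving 0x1F1B9BB6.
0x1F1B9BB6 = 521903030.

521903030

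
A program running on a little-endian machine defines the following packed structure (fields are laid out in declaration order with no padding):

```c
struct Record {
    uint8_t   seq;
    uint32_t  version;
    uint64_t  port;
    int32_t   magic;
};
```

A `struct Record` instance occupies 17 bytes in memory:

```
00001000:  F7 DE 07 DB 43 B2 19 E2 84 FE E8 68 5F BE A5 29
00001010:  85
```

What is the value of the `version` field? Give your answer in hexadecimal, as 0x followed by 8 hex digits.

`version` follows `seq` (1 byte), so it starts at byte offset 1 and occupies 4 bytes.
Bytes at offsets 1..4: DE 07 DB 43.
Little-endian stores the least-significant byte at the lowest address.
Reassemble most-significant byte first: 43 DB 07 DE → 0x43DB07DE.

0x43DB07DE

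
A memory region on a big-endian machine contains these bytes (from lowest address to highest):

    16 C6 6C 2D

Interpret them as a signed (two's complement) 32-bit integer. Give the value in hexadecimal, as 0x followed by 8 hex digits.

0x16C66C2D

In big-endian order the high byte comes first in memory.
The bytes are already most-significant first: 0x16C66C2D.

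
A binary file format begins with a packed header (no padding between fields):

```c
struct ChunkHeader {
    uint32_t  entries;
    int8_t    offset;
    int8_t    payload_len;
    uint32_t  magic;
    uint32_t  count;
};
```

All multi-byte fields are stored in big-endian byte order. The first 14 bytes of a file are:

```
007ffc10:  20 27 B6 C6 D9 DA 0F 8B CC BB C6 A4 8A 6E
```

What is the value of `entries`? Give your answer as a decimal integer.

539473606

`entries` is the first field, at byte offset 0, occupying 4 bytes.
Bytes at offsets 0..3: 20 27 B6 C6.
In big-endian order the high byte comes first in memory.
The bytes are already most-significant first: 0x2027B6C6.
0x2027B6C6 = 539473606.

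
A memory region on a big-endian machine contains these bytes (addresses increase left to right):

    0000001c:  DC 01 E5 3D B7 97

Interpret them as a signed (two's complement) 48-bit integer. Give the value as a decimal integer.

-39574277605481

Big-endian: lowest address holds the most-significant byte.
The bytes are already most-significant first: 0xDC01E53DB797.
Top bit is set, so as a signed 48-bit value this is 0xDC01E53DB797 − 2^48 = -39574277605481.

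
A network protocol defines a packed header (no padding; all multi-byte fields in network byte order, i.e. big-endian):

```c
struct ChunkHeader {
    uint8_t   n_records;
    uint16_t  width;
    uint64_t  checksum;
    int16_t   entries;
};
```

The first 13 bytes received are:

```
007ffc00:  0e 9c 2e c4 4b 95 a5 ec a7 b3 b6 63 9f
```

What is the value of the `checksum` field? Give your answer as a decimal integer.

`checksum` follows `n_records` (1 B), `width` (2 B), so it starts at offset 1 + 2 = 3 and occupies 8 bytes.
Bytes at offsets 3..10: C4 4B 95 A5 EC A7 B3 B6.
In big-endian order the high byte comes first in memory.
The bytes are already most-significant first: 0xC44B95A5ECA7B3B6.
0xC44B95A5ECA7B3B6 = 14144563594559730614.

14144563594559730614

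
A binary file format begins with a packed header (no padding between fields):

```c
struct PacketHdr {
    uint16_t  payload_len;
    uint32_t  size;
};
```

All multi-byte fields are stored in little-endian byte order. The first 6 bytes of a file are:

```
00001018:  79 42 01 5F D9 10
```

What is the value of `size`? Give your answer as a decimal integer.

`size` follows `payload_len` (2 bytes), so it starts at byte offset 2 and occupies 4 bytes.
Bytes at offsets 2..5: 01 5F D9 10.
Little-endian stores the least-significant byte at the lowest address.
Reassemble most-significant byte first: 10 D9 5F 01 → 0x10D95F01.
0x10D95F01 = 282681089.

282681089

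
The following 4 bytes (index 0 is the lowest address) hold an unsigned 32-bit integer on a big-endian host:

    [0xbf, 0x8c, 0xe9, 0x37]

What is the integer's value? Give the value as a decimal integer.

In big-endian order the high byte comes first in memory.
The bytes are already most-significant first: 0xBF8CE937.
0xBF8CE937 = 3213682999.

3213682999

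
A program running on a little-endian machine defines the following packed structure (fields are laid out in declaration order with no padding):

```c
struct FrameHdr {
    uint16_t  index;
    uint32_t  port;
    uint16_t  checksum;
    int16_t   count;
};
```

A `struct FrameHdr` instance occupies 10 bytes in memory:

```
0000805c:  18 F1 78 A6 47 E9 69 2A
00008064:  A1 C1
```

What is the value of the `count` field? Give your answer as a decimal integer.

`count` follows `index` (2 B), `port` (4 B), `checksum` (2 B), so it starts at offset 2 + 4 + 2 = 8 and occupies 2 bytes.
Bytes at offsets 8..9: A1 C1.
Little-endian: lowest address holds the least-significant byte.
Reassemble most-significant byte first: C1 A1 → 0xC1A1.
Top bit is set, so as a signed 16-bit value this is 0xC1A1 − 2^16 = -15967.

-15967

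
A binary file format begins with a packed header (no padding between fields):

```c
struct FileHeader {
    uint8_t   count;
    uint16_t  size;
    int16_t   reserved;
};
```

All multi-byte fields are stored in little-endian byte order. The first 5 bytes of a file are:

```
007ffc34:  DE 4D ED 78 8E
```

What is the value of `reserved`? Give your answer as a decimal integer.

-29064

`reserved` follows `count` (1 B), `size` (2 B), so it starts at offset 1 + 2 = 3 and occupies 2 bytes.
Bytes at offsets 3..4: 78 8E.
In little-endian order the low byte comes first in memory.
Reassemble most-significant byte first: 8E 78 → 0x8E78.
Top bit is set, so as a signed 16-bit value this is 0x8E78 − 2^16 = -29064.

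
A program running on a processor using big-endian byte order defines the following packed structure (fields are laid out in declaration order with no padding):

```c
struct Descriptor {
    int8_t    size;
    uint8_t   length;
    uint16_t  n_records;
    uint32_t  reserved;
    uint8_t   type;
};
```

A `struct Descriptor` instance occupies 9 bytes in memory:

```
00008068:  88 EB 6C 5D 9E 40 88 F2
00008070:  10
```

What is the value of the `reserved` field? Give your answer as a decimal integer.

`reserved` follows `size` (1 B), `length` (1 B), `n_records` (2 B), so it starts at offset 1 + 1 + 2 = 4 and occupies 4 bytes.
Bytes at offsets 4..7: 9E 40 88 F2.
Big-endian stores the most-significant byte at the lowest address.
The bytes are already most-significant first: 0x9E4088F2.
0x9E4088F2 = 2655029490.

2655029490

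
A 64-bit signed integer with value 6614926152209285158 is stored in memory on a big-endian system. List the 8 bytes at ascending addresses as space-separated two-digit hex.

6614926152209285158 in hexadecimal, padded to 64 bits, is 0x5BCCF049BDE04026.
Split into bytes (most-significant first): 5B CC F0 49 BD E0 40 26.
Big-endian stores the most-significant byte at the lowest address.
So the memory order matches the most-significant-first order: 5B CC F0 49 BD E0 40 26.

5B CC F0 49 BD E0 40 26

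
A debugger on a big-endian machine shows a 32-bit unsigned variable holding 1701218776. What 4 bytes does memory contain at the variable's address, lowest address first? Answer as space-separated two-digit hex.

1701218776 in hexadecimal, padded to 32 bits, is 0x656689D8.
Split into bytes (most-significant first): 65 66 89 D8.
Big-endian: lowest address holds the most-significant byte.
So the memory order matches the most-significant-first order: 65 66 89 D8.

65 66 89 D8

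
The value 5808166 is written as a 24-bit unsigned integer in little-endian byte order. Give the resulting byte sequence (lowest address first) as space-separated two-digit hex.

26 A0 58

5808166 in hexadecimal, padded to 24 bits, is 0x58A026.
Split into bytes (most-significant first): 58 A0 26.
Little-endian: lowest address holds the least-significant byte.
So at ascending addresses the bytes are 26 A0 58.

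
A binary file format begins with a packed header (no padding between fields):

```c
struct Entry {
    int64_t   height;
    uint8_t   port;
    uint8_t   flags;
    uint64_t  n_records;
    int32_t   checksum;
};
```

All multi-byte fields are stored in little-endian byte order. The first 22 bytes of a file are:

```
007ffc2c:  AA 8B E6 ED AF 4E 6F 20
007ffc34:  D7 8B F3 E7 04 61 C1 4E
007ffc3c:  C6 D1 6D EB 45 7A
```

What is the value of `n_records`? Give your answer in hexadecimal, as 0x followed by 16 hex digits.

0xD1C64EC16104E7F3

`n_records` follows `height` (8 B), `port` (1 B), `flags` (1 B), so it starts at offset 8 + 1 + 1 = 10 and occupies 8 bytes.
Bytes at offsets 10..17: F3 E7 04 61 C1 4E C6 D1.
Little-endian: lowest address holds the least-significant byte.
Reassemble most-significant byte first: D1 C6 4E C1 61 04 E7 F3 → 0xD1C64EC16104E7F3.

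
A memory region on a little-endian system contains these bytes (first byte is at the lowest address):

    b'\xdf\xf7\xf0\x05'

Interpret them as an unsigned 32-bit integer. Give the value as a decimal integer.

Little-endian: lowest address holds the least-significant byte.
Reassemble most-significant byte first: 05 F0 F7 DF → 0x05F0F7DF.
0x05F0F7DF = 99678175.

99678175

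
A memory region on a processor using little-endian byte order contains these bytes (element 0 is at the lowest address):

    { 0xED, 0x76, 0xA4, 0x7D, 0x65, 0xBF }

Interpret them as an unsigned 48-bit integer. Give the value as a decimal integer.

Little-endian: lowest address holds the least-significant byte.
Reassemble most-significant byte first: BF 65 7D A4 76 ED → 0xBF657DA476ED.
0xBF657DA476ED = 210442620532461.

210442620532461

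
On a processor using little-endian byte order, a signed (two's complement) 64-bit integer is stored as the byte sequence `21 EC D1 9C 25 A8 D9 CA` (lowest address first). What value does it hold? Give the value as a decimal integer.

Little-endian: lowest address holds the least-significant byte.
Reassemble most-significant byte first: CA D9 A8 25 9C D1 EC 21 → 0xCAD9A8259CD1EC21.
Top bit is set, so as a signed 64-bit value this is 0xCAD9A8259CD1EC21 − 2^64 = -3829845128603636703.

-3829845128603636703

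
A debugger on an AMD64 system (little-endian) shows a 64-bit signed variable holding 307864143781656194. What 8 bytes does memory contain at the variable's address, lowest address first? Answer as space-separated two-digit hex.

307864143781656194 in hexadecimal, padded to 64 bits, is 0x0445C0CEC12F7682.
Split into bytes (most-significant first): 04 45 C0 CE C1 2F 76 82.
In little-endian order the low byte comes first in memory.
So at ascending addresses the bytes are 82 76 2F C1 CE C0 45 04.

82 76 2F C1 CE C0 45 04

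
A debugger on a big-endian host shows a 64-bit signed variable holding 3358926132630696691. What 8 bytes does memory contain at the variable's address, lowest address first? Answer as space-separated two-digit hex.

3358926132630696691 in hexadecimal, padded to 64 bits, is 0x2E9D4D85723AB2F3.
Split into bytes (most-significant first): 2E 9D 4D 85 72 3A B2 F3.
Big-endian stores the most-significant byte at the lowest address.
So the memory order matches the most-significant-first order: 2E 9D 4D 85 72 3A B2 F3.

2E 9D 4D 85 72 3A B2 F3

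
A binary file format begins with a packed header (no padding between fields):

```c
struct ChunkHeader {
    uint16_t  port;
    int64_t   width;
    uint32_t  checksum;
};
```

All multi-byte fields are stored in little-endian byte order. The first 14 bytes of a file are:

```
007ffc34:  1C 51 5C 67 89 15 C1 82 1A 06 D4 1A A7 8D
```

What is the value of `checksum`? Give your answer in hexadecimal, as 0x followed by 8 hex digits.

`checksum` follows `port` (2 B), `width` (8 B), so it starts at offset 2 + 8 = 10 and occupies 4 bytes.
Bytes at offsets 10..13: D4 1A A7 8D.
Little-endian stores the least-significant byte at the lowest address.
Reassemble most-significant byte first: 8D A7 1A D4 → 0x8DA71AD4.

0x8DA71AD4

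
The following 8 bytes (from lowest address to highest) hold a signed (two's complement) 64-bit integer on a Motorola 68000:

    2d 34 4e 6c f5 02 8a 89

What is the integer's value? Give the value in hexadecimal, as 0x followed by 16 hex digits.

In big-endian order the high byte comes first in memory.
The bytes are already most-significant first: 0x2D344E6CF5028A89.

0x2D344E6CF5028A89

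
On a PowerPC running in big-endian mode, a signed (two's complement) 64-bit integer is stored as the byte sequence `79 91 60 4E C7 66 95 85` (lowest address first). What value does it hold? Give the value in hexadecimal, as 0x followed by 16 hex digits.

Big-endian stores the most-significant byte at the lowest address.
The bytes are already most-significant first: 0x7991604EC7669585.

0x7991604EC7669585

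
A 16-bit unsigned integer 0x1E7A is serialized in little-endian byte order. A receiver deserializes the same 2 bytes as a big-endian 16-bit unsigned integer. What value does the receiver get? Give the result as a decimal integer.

31262

Stored little-endian, the bytes at ascending addresses are 7A 1E.
Read back as big-endian, the last byte is least significant, giving 0x7A1E.
0x7A1E = 31262.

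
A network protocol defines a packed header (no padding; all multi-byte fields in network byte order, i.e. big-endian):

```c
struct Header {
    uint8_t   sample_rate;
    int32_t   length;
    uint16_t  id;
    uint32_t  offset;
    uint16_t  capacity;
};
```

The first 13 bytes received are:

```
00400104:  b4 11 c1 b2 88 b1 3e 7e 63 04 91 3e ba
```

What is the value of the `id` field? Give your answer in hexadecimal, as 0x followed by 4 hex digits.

0xB13E

`id` follows `sample_rate` (1 B), `length` (4 B), so it starts at offset 1 + 4 = 5 and occupies 2 bytes.
Bytes at offsets 5..6: B1 3E.
Big-endian: lowest address holds the most-significant byte.
The bytes are already most-significant first: 0xB13E.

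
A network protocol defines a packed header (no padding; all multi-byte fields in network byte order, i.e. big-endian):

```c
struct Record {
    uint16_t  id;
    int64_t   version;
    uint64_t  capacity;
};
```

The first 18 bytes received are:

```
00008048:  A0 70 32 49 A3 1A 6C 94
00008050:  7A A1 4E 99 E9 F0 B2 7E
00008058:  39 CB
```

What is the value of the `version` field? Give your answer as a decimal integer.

3623606709082421921

`version` follows `id` (2 bytes), so it starts at byte offset 2 and occupies 8 bytes.
Bytes at offsets 2..9: 32 49 A3 1A 6C 94 7A A1.
In big-endian order the high byte comes first in memory.
The bytes are already most-significant first: 0x3249A31A6C947AA1.
0x3249A31A6C947AA1 = 3623606709082421921.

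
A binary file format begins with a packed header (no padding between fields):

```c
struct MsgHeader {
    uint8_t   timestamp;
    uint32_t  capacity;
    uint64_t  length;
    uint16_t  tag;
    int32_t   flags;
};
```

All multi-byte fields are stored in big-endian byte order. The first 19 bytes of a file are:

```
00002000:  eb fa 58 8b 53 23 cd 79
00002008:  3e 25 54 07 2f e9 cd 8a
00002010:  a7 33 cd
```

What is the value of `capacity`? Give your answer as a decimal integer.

`capacity` follows `timestamp` (1 byte), so it starts at byte offset 1 and occupies 4 bytes.
Bytes at offsets 1..4: FA 58 8B 53.
Big-endian: lowest address holds the most-significant byte.
The bytes are already most-significant first: 0xFA588B53.
0xFA588B53 = 4200106835.

4200106835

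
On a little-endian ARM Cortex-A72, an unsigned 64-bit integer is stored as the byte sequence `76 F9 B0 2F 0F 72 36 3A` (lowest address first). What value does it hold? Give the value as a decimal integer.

Little-endian: lowest address holds the least-significant byte.
Reassemble most-significant byte first: 3A 36 72 0F 2F B0 F9 76 → 0x3A36720F2FB0F976.
0x3A36720F2FB0F976 = 4194665512492398966.

4194665512492398966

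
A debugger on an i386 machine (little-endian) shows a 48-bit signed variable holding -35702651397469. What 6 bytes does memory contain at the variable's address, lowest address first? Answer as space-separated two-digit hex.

A3 5A 25 54 87 DF

Two's complement of -35702651397469 in 48 bits: 35702651397469 = 0x2078ABDAA55D; invert → 0xDF8754255AA2; add 1 → 0xDF8754255AA3.
Split into bytes (most-significant first): DF 87 54 25 5A A3.
Little-endian: lowest address holds the least-significant byte.
So at ascending addresses the bytes are A3 5A 25 54 87 DF.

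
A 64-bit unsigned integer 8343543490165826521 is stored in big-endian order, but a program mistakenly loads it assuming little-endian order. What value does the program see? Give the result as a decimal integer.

15664464171737074291

8343543490165826521 in 64-bit hexadecimal is 0x73CA38992B5B63D9.
Stored big-endian, the bytes at ascending addresses are 73 CA 38 99 2B 5B 63 D9.
Read back as little-endian, the first byte is least significant, giving 0xD9635B2B9938CA73.
0xD9635B2B9938CA73 = 15664464171737074291.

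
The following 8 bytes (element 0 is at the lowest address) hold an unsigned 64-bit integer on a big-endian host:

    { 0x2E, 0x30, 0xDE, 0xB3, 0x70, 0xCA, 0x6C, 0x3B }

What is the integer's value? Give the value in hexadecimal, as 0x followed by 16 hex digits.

In big-endian order the high byte comes first in memory.
The bytes are already most-significant first: 0x2E30DEB370CA6C3B.

0x2E30DEB370CA6C3B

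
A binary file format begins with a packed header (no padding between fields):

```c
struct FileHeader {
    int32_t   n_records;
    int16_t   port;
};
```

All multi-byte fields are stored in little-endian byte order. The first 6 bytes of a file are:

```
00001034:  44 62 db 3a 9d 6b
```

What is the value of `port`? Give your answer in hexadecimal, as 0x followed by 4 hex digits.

0x6B9D

`port` follows `n_records` (4 bytes), so it starts at byte offset 4 and occupies 2 bytes.
Bytes at offsets 4..5: 9D 6B.
In little-endian order the low byte comes first in memory.
Reassemble most-significant byte first: 6B 9D → 0x6B9D.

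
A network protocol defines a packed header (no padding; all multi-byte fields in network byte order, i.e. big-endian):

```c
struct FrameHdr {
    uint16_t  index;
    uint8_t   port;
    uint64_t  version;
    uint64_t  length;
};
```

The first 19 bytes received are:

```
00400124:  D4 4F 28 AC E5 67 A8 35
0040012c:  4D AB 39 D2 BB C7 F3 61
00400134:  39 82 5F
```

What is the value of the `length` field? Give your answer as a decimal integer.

`length` follows `index` (2 B), `port` (1 B), `version` (8 B), so it starts at offset 2 + 1 + 8 = 11 and occupies 8 bytes.
Bytes at offsets 11..18: D2 BB C7 F3 61 39 82 5F.
In big-endian order the high byte comes first in memory.
The bytes are already most-significant first: 0xD2BBC7F36139825F.
0xD2BBC7F36139825F = 15184950416731898463.

15184950416731898463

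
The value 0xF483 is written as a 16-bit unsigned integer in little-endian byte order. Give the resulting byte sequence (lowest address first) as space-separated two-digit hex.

83 F4

Split into bytes (most-significant first): F4 83.
Little-endian: lowest address holds the least-significant byte.
So at ascending addresses the bytes are 83 F4.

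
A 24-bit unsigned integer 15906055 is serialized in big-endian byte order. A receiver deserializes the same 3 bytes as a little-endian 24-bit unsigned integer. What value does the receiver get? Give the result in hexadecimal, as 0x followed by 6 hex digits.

0x07B5F2

15906055 in 24-bit hexadecimal is 0xF2B507.
Stored big-endian, the bytes at ascending addresses are F2 B5 07.
Read back as little-endian, the first byte is least significant, giving 0x07B5F2.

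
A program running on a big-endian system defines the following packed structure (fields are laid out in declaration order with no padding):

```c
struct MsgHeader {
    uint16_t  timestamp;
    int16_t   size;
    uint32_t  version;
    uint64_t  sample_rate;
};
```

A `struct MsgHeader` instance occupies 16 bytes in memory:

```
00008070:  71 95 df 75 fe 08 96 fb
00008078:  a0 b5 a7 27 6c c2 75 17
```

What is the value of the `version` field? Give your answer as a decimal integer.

4261975803

`version` follows `timestamp` (2 B), `size` (2 B), so it starts at offset 2 + 2 = 4 and occupies 4 bytes.
Bytes at offsets 4..7: FE 08 96 FB.
Big-endian stores the most-significant byte at the lowest address.
The bytes are already most-significant first: 0xFE0896FB.
0xFE0896FB = 4261975803.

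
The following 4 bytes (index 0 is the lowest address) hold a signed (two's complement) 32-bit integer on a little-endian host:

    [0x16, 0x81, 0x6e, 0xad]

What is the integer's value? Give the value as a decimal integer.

-1385266922

Little-endian stores the least-significant byte at the lowest address.
Reassemble most-significant byte first: AD 6E 81 16 → 0xAD6E8116.
Top bit is set, so as a signed 32-bit value this is 0xAD6E8116 − 2^32 = -1385266922.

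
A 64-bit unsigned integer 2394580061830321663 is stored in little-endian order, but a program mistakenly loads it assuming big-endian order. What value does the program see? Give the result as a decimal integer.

18380774560938146593

2394580061830321663 in 64-bit hexadecimal is 0x213B41E113A115FF.
Stored little-endian, the bytes at ascending addresses are FF 15 A1 13 E1 41 3B 21.
Read back as big-endian, the last byte is least significant, giving 0xFF15A113E1413B21.
0xFF15A113E1413B21 = 18380774560938146593.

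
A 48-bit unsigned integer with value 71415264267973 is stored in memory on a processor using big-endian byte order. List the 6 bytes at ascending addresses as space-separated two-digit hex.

40 F3 A9 75 4E C5

71415264267973 in hexadecimal, padded to 48 bits, is 0x40F3A9754EC5.
Split into bytes (most-significant first): 40 F3 A9 75 4E C5.
Big-endian stores the most-significant byte at the lowest address.
So the memory order matches the most-significant-first order: 40 F3 A9 75 4E C5.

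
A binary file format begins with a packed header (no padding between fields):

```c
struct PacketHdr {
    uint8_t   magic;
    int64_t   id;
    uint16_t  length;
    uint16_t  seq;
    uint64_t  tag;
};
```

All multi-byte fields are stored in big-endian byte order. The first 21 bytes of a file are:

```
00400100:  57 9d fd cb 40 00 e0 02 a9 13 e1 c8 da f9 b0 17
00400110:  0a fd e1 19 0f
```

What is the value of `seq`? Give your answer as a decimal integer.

51418

`seq` follows `magic` (1 B), `id` (8 B), `length` (2 B), so it starts at offset 1 + 8 + 2 = 11 and occupies 2 bytes.
Bytes at offsets 11..12: C8 DA.
Big-endian stores the most-significant byte at the lowest address.
The bytes are already most-significant first: 0xC8DA.
0xC8DA = 51418.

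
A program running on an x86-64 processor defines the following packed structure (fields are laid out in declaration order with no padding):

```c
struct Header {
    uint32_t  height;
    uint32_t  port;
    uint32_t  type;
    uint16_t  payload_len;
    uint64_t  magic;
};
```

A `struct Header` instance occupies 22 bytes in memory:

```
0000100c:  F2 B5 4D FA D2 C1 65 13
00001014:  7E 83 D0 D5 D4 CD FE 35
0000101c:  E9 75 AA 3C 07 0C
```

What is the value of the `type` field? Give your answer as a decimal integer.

`type` follows `height` (4 B), `port` (4 B), so it starts at offset 4 + 4 = 8 and occupies 4 bytes.
Bytes at offsets 8..11: 7E 83 D0 D5.
Little-endian stores the least-significant byte at the lowest address.
Reassemble most-significant byte first: D5 D0 83 7E → 0xD5D0837E.
0xD5D0837E = 3587212158.

3587212158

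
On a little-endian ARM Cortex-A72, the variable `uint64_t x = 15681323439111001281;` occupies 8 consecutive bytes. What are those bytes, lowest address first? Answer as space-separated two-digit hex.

15681323439111001281 in hexadecimal, padded to 64 bits, is 0xD99F4095AC37D4C1.
Split into bytes (most-significant first): D9 9F 40 95 AC 37 D4 C1.
In little-endian order the low byte comes first in memory.
So at ascending addresses the bytes are C1 D4 37 AC 95 40 9F D9.

C1 D4 37 AC 95 40 9F D9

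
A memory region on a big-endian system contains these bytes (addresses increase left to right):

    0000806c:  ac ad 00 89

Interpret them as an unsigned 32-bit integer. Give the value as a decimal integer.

2897019017

Big-endian stores the most-significant byte at the lowest address.
The bytes are already most-significant first: 0xACAD0089.
0xACAD0089 = 2897019017.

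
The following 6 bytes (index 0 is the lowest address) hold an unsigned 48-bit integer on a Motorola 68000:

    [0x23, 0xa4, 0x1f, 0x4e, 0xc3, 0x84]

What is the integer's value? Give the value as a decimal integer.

39187806864260

Big-endian: lowest address holds the most-significant byte.
The bytes are already most-significant first: 0x23A41F4EC384.
0x23A41F4EC384 = 39187806864260.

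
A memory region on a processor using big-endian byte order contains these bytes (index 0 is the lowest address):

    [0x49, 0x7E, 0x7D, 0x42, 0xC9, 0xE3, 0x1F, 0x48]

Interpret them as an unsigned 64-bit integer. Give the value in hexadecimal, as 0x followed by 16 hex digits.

Big-endian stores the most-significant byte at the lowest address.
The bytes are already most-significant first: 0x497E7D42C9E31F48.

0x497E7D42C9E31F48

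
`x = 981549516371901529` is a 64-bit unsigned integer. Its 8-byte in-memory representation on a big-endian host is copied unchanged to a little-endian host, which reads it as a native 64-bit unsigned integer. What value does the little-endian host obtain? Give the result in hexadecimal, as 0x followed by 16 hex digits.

0x59BCCDAC152A9F0D

981549516371901529 in 64-bit hexadecimal is 0x0D9F2A15ACCDBC59.
Stored big-endian, the bytes at ascending addresses are 0D 9F 2A 15 AC CD BC 59.
Read back as little-endian, the first byte is least significant, giving 0x59BCCDAC152A9F0D.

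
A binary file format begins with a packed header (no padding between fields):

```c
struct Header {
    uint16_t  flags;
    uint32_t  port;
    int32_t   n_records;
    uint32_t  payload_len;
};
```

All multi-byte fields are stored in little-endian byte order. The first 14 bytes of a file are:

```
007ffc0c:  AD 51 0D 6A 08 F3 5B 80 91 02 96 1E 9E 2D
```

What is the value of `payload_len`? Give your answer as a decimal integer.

`payload_len` follows `flags` (2 B), `port` (4 B), `n_records` (4 B), so it starts at offset 2 + 4 + 4 = 10 and occupies 4 bytes.
Bytes at offsets 10..13: 96 1E 9E 2D.
Little-endian: lowest address holds the least-significant byte.
Reassemble most-significant byte first: 2D 9E 1E 96 → 0x2D9E1E96.
0x2D9E1E96 = 765337238.

765337238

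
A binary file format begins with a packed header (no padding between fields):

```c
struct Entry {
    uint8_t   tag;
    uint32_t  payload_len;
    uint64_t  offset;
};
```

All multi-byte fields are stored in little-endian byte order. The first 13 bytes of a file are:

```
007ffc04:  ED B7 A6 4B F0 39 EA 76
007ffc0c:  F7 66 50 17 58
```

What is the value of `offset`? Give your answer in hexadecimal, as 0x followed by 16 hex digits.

0x58175066F776EA39

`offset` follows `tag` (1 B), `payload_len` (4 B), so it starts at offset 1 + 4 = 5 and occupies 8 bytes.
Bytes at offsets 5..12: 39 EA 76 F7 66 50 17 58.
Little-endian: lowest address holds the least-significant byte.
Reassemble most-significant byte first: 58 17 50 66 F7 76 EA 39 → 0x58175066F776EA39.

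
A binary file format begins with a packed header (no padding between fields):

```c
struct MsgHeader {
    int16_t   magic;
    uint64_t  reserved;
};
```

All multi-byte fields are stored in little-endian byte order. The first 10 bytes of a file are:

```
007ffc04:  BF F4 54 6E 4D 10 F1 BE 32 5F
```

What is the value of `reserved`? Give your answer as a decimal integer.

6859755125008592468

`reserved` follows `magic` (2 bytes), so it starts at byte offset 2 and occupies 8 bytes.
Bytes at offsets 2..9: 54 6E 4D 10 F1 BE 32 5F.
In little-endian order the low byte comes first in memory.
Reassemble most-significant byte first: 5F 32 BE F1 10 4D 6E 54 → 0x5F32BEF1104D6E54.
0x5F32BEF1104D6E54 = 6859755125008592468.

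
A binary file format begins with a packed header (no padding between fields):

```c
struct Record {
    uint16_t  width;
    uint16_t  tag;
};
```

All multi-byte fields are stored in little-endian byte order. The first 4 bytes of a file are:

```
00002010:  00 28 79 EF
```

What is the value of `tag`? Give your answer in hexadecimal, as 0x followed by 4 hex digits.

0xEF79

`tag` follows `width` (2 bytes), so it starts at byte offset 2 and occupies 2 bytes.
Bytes at offsets 2..3: 79 EF.
Little-endian stores the least-significant byte at the lowest address.
Reassemble most-significant byte first: EF 79 → 0xEF79.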